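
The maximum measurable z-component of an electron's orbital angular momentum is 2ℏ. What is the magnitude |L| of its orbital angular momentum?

The maximum L_z equals lℏ, giving l = 2.
Then |L| = ℏ√(2·3) = √6 ℏ.

|L| = √6 ℏ ≈ 2.449ℏ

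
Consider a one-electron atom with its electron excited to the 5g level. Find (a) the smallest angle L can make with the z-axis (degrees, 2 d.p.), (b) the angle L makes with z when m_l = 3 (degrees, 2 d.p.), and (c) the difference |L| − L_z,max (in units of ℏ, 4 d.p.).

The 5g level has l = 4.
cos θ_min = 4/√20, so θ_min ≈ 26.57°.
For m_l = 3: cos θ = 3/√20, θ ≈ 47.87°.
|L| − L_z,max = (2√5 − 4)ℏ ≈ 0.4721ℏ.

θ_min ≈ 26.57°; θ(m_l=3) ≈ 47.87°; |L|−L_z,max ≈ 0.4721ℏ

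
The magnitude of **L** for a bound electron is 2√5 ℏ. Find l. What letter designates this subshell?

l = 4 (g orbital)

|L| = ℏ√(l(l+1)), so l(l+1) = 20.
Solving: l = 4.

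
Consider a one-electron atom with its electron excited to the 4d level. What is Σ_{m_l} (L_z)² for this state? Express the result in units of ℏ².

Σ(L_z)² = 10 ℏ²

The 4d level has l = 2.
m_l runs from −2 to 2, i.e. {-2, -1, 0, 1, 2}.
Σ m_l² = l(l+1)(2l+1)/3 = 2·3·5/3 = 10.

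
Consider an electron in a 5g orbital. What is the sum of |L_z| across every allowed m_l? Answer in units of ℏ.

5g means n = 5, l = 4.
m_l runs from −4 to 4, i.e. {-4, -3, -2, -1, 0, 1, 2, 3, 4}.
Σ|m_l| = 2(1+2+…+4) = 20.

Σ|L_z| = 20 ℏ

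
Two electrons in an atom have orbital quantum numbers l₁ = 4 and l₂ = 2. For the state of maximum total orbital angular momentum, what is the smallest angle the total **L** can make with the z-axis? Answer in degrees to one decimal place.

By the triangle rule, |l₁ − l₂| ≤ L ≤ l₁ + l₂.
Allowed values: L = 2, 3, 4, 5, 6.
The maximum is L = 6, with |L_tot| = ℏ√(6·7) = √42 ℏ.
The minimum angle with z is arccos(6/√42) ≈ 22.2°.

θ_min ≈ 22.2°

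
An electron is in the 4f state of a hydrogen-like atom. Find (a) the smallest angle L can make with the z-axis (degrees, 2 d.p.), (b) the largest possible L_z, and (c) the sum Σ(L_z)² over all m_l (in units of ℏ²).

The 4f subshell has l = 3.
cos θ_min = 3/√12, so θ_min ≈ 30.00°.
L_z,max = lℏ = 3ℏ.
Σ m_l² = 28, so Σ(L_z)² = 28 ℏ².

θ_min ≈ 30.00°; L_z,max = 3ℏ; Σ(L_z)² = 28 ℏ²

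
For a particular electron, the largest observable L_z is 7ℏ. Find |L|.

|L| = 2√14 ℏ ≈ 7.483ℏ

L_z,max = lℏ, so l = 7.
|L| = √(l(l+1)) ℏ = 2√14 ℏ.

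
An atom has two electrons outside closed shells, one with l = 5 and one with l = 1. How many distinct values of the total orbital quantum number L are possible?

3

Angular momentum addition gives L = |l₁ − l₂|, …, l₁ + l₂.
Allowed values: L = 4, 5, 6.
That is 3 values.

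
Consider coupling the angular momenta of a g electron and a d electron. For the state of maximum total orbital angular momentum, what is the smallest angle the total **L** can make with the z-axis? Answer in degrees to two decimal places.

Angular momentum addition gives L = |l₁ − l₂|, …, l₁ + l₂.
Allowed values: L = 2, 3, 4, 5, 6.
The maximum is L = 6, with |L_tot| = ℏ√(6·7) = √42 ℏ.
The minimum angle with z is arccos(6/√42) ≈ 22.21°.

θ_min ≈ 22.21°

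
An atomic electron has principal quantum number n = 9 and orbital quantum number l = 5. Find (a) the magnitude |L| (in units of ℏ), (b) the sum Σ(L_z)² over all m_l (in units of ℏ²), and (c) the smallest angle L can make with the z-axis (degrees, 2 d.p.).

|L| = √30 ℏ ≈ 5.477ℏ; Σ(L_z)² = 110 ℏ²; θ_min ≈ 24.09°

|L| = ℏ√(5·6) = √30 ℏ ≈ 5.477ℏ.
Σ m_l² = 110, so Σ(L_z)² = 110 ℏ².
cos θ_min = 5/√30, so θ_min ≈ 24.09°.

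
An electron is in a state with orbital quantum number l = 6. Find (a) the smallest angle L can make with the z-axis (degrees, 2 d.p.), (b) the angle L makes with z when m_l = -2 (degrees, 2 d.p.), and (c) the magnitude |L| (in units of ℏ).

θ_min ≈ 22.21°; θ(m_l=-2) ≈ 107.98°; |L| = √42 ℏ ≈ 6.481ℏ

cos θ_min = 6/√42, so θ_min ≈ 22.21°.
For m_l = -2: cos θ = -2/√42, θ ≈ 107.98°.
|L| = ℏ√(6·7) = √42 ℏ ≈ 6.481ℏ.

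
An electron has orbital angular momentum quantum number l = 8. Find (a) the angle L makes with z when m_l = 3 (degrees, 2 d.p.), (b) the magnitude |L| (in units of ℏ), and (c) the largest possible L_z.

θ(m_l=3) ≈ 69.30°; |L| = 6√2 ℏ ≈ 8.485ℏ; L_z,max = 8ℏ

For m_l = 3: cos θ = 3/√72, θ ≈ 69.30°.
|L| = ℏ√(8·9) = 6√2 ℏ ≈ 8.485ℏ.
L_z,max = lℏ = 8ℏ.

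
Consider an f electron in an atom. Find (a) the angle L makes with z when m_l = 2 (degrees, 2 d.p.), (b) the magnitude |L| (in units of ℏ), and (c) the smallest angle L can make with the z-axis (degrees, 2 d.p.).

θ(m_l=2) ≈ 54.74°; |L| = 2√3 ℏ ≈ 3.464ℏ; θ_min ≈ 30.00°

The letter f corresponds to l = 3.
For m_l = 2: cos θ = 2/√12, θ ≈ 54.74°.
|L| = ℏ√(3·4) = 2√3 ℏ ≈ 3.464ℏ.
cos θ_min = 3/√12, so θ_min ≈ 30.00°.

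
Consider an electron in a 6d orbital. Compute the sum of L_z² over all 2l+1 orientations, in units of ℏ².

Σ(L_z)² = 10 ℏ²

The 6d subshell has l = 2.
The allowed m_l values are -2, -1, 0, 1, 2.
Summing m² from −2 to 2: Σ m_l² = 10.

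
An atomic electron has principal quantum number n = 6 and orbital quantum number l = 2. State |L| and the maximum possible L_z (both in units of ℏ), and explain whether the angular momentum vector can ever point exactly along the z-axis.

No: L_z,max = 2ℏ < |L| = √6 ℏ ≈ 2.449ℏ

|L| = √6 ℏ ≈ 2.4495ℏ, while L_z,max = lℏ = 2ℏ.
Since |L| > L_z,max, the vector can never point exactly along z; the closest it comes is θ_min = arccos(2/√6) ≈ 35.3°.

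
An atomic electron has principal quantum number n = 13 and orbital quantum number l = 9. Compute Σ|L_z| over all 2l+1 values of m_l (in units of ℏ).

m_l ∈ {-9, -8, -7, -6, -5, -4, -3, -2, -1, 0, 1, 2, 3, 4, 5, 6, 7, 8, 9}.
Σ|m_l| = 2·9(9+1)/2 = 90.

Σ|L_z| = 90 ℏ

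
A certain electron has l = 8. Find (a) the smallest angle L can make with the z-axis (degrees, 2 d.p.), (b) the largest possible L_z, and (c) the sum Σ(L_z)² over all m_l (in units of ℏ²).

cos θ_min = 8/√72, so θ_min ≈ 19.47°.
L_z,max = lℏ = 8ℏ.
Σ m_l² = 408, so Σ(L_z)² = 408 ℏ².

θ_min ≈ 19.47°; L_z,max = 8ℏ; Σ(L_z)² = 408 ℏ²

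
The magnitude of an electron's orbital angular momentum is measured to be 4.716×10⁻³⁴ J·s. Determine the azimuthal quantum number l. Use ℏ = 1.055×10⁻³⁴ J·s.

l = 4

|L|/ℏ = (4.716×10⁻³⁴)/(1.055×10⁻³⁴) ≈ 4.470.
(|L|/ℏ)² = l(l+1) ≈ 19.98 ⇒ l = 4.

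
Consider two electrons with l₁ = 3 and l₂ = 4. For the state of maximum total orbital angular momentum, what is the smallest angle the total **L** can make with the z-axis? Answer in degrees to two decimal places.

θ_min ≈ 20.70°

Angular momentum addition gives L = |l₁ − l₂|, …, l₁ + l₂.
So L can be 1, 2, 3, 4, 5, 6, 7.
The maximum is L = 7, with |L_tot| = ℏ√(7·8) = 2√14 ℏ.
The minimum angle with z is arccos(7/√56) ≈ 20.70°.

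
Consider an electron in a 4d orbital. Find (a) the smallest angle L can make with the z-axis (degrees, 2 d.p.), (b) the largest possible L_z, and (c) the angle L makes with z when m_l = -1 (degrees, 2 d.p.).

4d means n = 4, l = 2.
cos θ_min = 2/√6, so θ_min ≈ 35.26°.
L_z,max = lℏ = 2ℏ.
For m_l = -1: cos θ = -1/√6, θ ≈ 114.09°.

θ_min ≈ 35.26°; L_z,max = 2ℏ; θ(m_l=-1) ≈ 114.09°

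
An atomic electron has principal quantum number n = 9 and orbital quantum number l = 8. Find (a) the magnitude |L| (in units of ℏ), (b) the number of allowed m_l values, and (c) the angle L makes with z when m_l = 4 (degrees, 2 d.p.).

|L| = ℏ√(8·9) = 6√2 ℏ ≈ 8.485ℏ.
There are 2l+1 = 17 values of m_l.
For m_l = 4: cos θ = 4/√72, θ ≈ 61.87°.

|L| = 6√2 ℏ ≈ 8.485ℏ; 17 values; θ(m_l=4) ≈ 61.87°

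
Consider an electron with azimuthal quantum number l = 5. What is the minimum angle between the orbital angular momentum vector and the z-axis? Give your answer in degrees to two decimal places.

θ_min ≈ 24.09°

|L| = ℏ√(l(l+1)) = √30 ℏ.
The smallest angle corresponds to the largest L_z, i.e. m_l = l = 5, giving L_z = 5ℏ.
cos θ_min = 5/√30, so θ_min ≈ 24.09°.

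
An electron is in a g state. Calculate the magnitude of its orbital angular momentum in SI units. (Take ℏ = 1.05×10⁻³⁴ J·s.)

|L| = 4.70×10⁻³⁴ J·s

For a g orbital, l = 4.
|L| = ℏ√(l(l+1)) = ℏ√(4·5) = 2√5 ℏ
Numerically, |L| = 4.472 × (1.05×10⁻³⁴ J·s) = 4.70×10⁻³⁴ J·s.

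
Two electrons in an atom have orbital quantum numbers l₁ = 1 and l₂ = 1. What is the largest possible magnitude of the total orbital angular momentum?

|L_tot|_max = √6 ℏ ≈ 2.449ℏ

The total orbital quantum number L ranges from |l₁ − l₂| to l₁ + l₂ in integer steps.
L ∈ {0, 1, 2}.
The largest magnitude corresponds to L = 2: |L_tot| = ℏ√(2·3) = √6 ℏ.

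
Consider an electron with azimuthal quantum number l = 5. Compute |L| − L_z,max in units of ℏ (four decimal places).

|L| − L_z,max ≈ 0.4772ℏ

|L| = √30 ℏ ≈ 5.4772ℏ, while L_z,max = lℏ = 5ℏ.
The difference is (√30 − 5)ℏ ≈ 0.4772ℏ.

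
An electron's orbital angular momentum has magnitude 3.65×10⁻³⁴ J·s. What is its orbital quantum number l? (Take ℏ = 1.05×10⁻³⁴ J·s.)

l = 3

In units of ℏ, |L| ≈ 3.476.
(|L|/ℏ)² = l(l+1) ≈ 12.08 ⇒ l = 3.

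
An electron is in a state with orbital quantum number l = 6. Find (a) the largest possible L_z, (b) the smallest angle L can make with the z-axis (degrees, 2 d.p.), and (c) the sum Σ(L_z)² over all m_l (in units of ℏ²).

L_z,max = lℏ = 6ℏ.
cos θ_min = 6/√42, so θ_min ≈ 22.21°.
Σ m_l² = 182, so Σ(L_z)² = 182 ℏ².

L_z,max = 6ℏ; θ_min ≈ 22.21°; Σ(L_z)² = 182 ℏ²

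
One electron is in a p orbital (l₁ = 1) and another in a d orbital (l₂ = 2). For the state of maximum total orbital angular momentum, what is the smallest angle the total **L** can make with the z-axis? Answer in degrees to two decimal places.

The total orbital quantum number L ranges from |l₁ − l₂| to l₁ + l₂ in integer steps.
Allowed values: L = 1, 2, 3.
The maximum is L = 3, with |L_tot| = ℏ√(3·4) = 2√3 ℏ.
The minimum angle with z is arccos(3/√12) ≈ 30.00°.

θ_min ≈ 30.00°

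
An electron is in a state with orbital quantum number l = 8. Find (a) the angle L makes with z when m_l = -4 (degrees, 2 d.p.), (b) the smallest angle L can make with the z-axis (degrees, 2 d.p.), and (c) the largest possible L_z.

θ(m_l=-4) ≈ 118.13°; θ_min ≈ 19.47°; L_z,max = 8ℏ

For m_l = -4: cos θ = -4/√72, θ ≈ 118.13°.
cos θ_min = 8/√72, so θ_min ≈ 19.47°.
L_z,max = lℏ = 8ℏ.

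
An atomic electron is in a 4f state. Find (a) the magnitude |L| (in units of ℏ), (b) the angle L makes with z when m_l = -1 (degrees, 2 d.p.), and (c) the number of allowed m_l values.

|L| = 2√3 ℏ ≈ 3.464ℏ; θ(m_l=-1) ≈ 106.78°; 7 values

The 4f subshell has l = 3.
|L| = ℏ√(3·4) = 2√3 ℏ ≈ 3.464ℏ.
For m_l = -1: cos θ = -1/√12, θ ≈ 106.78°.
There are 2l+1 = 7 values of m_l.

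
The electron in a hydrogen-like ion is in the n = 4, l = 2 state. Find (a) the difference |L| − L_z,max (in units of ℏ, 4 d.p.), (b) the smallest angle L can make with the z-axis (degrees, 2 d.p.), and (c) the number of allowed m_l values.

|L| − L_z,max = (√6 − 2)ℏ ≈ 0.4495ℏ.
cos θ_min = 2/√6, so θ_min ≈ 35.26°.
There are 2l+1 = 5 values of m_l.

|L|−L_z,max ≈ 0.4495ℏ; θ_min ≈ 35.26°; 5 values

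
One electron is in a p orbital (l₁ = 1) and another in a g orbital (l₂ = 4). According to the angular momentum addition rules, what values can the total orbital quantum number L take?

The total orbital quantum number L ranges from |l₁ − l₂| to l₁ + l₂ in integer steps.
Allowed values: L = 3, 4, 5.

L = 3, 4, 5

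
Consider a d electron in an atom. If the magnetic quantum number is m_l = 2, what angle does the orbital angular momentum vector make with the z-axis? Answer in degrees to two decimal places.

θ ≈ 35.26°

D corresponds to l = 2.
|L| = √(l(l+1)) ℏ = √6 ℏ.
L_z = m_l ℏ = 2ℏ.
cos θ = L_z/|L| = 2/√6, so θ ≈ 35.26°.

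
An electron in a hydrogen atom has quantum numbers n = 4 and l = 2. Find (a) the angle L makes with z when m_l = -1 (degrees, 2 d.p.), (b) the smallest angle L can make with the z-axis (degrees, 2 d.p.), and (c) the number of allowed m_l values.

θ(m_l=-1) ≈ 114.09°; θ_min ≈ 35.26°; 5 values

For m_l = -1: cos θ = -1/√6, θ ≈ 114.09°.
cos θ_min = 2/√6, so θ_min ≈ 35.26°.
There are 2l+1 = 5 values of m_l.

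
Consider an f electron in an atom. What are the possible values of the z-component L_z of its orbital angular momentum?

The letter f corresponds to l = 3.
L_z = m_l ℏ with m_l ranging from −l to +l in integer steps.
For l = 3: m_l ∈ {-3, -2, -1, 0, 1, 2, 3}.

L_z ∈ {−3ℏ, −2ℏ, −ℏ, 0, ℏ, 2ℏ, 3ℏ}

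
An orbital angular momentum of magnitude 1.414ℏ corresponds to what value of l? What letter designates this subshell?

Since |L|² = l(l+1)ℏ², l(l+1) = 2.
l² + l − 2 = 0 ⇒ l = 1.

l = 1 (p orbital)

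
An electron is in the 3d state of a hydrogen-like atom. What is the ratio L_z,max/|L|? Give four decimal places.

L_z,max/|L| = 0.8165

For 3d, l = 2.
|L| = √6 ℏ ≈ 2.4495ℏ, while L_z,max = lℏ = 2ℏ.
L_z,max/|L| = 2/√6 = 0.8165.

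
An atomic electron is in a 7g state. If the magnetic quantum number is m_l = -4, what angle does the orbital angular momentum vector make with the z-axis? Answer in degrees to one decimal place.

θ ≈ 153.4°

The 7g subshell has l = 4.
|L|² = l(l+1)ℏ² = 20ℏ², so |L| = 2√5 ℏ.
L_z = m_l ℏ = −4ℏ.
cos θ = L_z/|L| = -4/√20, so θ ≈ 153.4°.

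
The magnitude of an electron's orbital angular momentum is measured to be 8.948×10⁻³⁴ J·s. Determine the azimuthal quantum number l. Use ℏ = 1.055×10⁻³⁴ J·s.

|L|/ℏ = (8.948×10⁻³⁴)/(1.055×10⁻³⁴) ≈ 8.482.
(|L|/ℏ)² = l(l+1) ≈ 71.94 ⇒ l = 8.

l = 8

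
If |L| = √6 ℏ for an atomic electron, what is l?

|L| = ℏ√(l(l+1)), so l(l+1) = 6.
l² + l − 6 = 0 ⇒ l = 2.

l = 2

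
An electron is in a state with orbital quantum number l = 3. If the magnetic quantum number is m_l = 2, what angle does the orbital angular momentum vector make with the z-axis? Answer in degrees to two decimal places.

θ ≈ 54.74°

|L|² = l(l+1)ℏ² = 12ℏ², so |L| = 2√3 ℏ.
L_z = m_l ℏ = 2ℏ.
cos θ = L_z/|L| = 2/√12, so θ ≈ 54.74°.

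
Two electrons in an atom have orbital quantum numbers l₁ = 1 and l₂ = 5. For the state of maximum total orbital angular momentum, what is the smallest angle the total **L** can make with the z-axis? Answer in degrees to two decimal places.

θ_min ≈ 22.21°

By the triangle rule, |l₁ − l₂| ≤ L ≤ l₁ + l₂.
So L can be 4, 5, 6.
The maximum is L = 6, with |L_tot| = ℏ√(6·7) = √42 ℏ.
The minimum angle with z is arccos(6/√42) ≈ 22.21°.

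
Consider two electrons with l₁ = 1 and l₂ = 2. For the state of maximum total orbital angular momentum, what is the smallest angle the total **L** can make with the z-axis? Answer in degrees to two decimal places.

Angular momentum addition gives L = |l₁ − l₂|, …, l₁ + l₂.
L ∈ {1, 2, 3}.
The maximum is L = 3, with |L_tot| = ℏ√(3·4) = 2√3 ℏ.
The minimum angle with z is arccos(3/√12) ≈ 30.00°.

θ_min ≈ 30.00°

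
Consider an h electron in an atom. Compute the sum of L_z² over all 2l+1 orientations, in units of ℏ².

The letter h corresponds to l = 5.
m_l ∈ {-5, -4, -3, -2, -1, 0, 1, 2, 3, 4, 5}.
Σ m_l² = l(l+1)(2l+1)/3 = 5·6·11/3 = 110.

Σ(L_z)² = 110 ℏ²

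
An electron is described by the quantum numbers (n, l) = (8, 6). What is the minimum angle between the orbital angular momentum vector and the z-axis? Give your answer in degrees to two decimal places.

θ_min ≈ 22.21°

|L| = √(l(l+1)) ℏ = √42 ℏ.
The smallest angle corresponds to the largest L_z, i.e. m_l = l = 6, giving L_z = 6ℏ.
cos θ_min = 6/√42, so θ_min ≈ 22.21°.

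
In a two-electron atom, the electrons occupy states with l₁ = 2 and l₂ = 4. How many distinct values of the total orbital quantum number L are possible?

Angular momentum addition gives L = |l₁ − l₂|, …, l₁ + l₂.
L ∈ {2, 3, 4, 5, 6}.
That is 5 values.

5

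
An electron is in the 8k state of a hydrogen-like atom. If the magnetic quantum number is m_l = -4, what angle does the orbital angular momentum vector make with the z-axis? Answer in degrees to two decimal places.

θ ≈ 122.31°

For 8k, l = 7.
|L|² = l(l+1)ℏ² = 56ℏ², so |L| = 2√14 ℏ.
L_z = m_l ℏ = −4ℏ.
cos θ = L_z/|L| = -4/√56, so θ ≈ 122.31°.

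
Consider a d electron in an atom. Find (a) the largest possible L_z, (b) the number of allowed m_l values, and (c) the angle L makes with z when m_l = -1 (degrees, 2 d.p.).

The letter d corresponds to l = 2.
L_z,max = lℏ = 2ℏ.
There are 2l+1 = 5 values of m_l.
For m_l = -1: cos θ = -1/√6, θ ≈ 114.09°.

L_z,max = 2ℏ; 5 values; θ(m_l=-1) ≈ 114.09°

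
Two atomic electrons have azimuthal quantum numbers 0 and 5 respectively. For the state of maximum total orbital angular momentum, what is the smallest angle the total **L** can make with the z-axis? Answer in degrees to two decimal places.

θ_min ≈ 24.09°

By the triangle rule, |l₁ − l₂| ≤ L ≤ l₁ + l₂.
Allowed values: L = 5.
The maximum is L = 5, with |L_tot| = ℏ√(5·6) = √30 ℏ.
The minimum angle with z is arccos(5/√30) ≈ 24.09°.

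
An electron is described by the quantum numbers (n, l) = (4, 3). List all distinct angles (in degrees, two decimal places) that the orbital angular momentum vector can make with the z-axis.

|L| = √(l(l+1)) ℏ = 2√3 ℏ.
cos θ = m_l/√12 for each m_l ∈ {-3, -2, -1, 0, 1, 2, 3}.

θ ∈ {30.00°, 54.74°, 73.22°, 90.00°, 106.78°, 125.26°, 150.00°}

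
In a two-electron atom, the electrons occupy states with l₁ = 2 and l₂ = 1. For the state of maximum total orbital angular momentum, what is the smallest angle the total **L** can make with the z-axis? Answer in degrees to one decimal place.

L runs from |2 − 1| = 1 to 2 + 1 = 3.
L ∈ {1, 2, 3}.
The maximum is L = 3, with |L_tot| = ℏ√(3·4) = 2√3 ℏ.
The minimum angle with z is arccos(3/√12) ≈ 30.0°.

θ_min ≈ 30.0°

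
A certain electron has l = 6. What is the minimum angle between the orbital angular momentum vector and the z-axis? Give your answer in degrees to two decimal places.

θ_min ≈ 22.21°

|L|² = l(l+1)ℏ² = 42ℏ², so |L| = √42 ℏ.
The smallest angle corresponds to the largest L_z, i.e. m_l = l = 6, giving L_z = 6ℏ.
cos θ_min = 6/√42, so θ_min ≈ 22.21°.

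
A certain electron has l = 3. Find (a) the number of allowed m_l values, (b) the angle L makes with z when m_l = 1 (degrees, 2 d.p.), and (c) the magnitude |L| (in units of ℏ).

There are 2l+1 = 7 values of m_l.
For m_l = 1: cos θ = 1/√12, θ ≈ 73.22°.
|L| = ℏ√(3·4) = 2√3 ℏ ≈ 3.464ℏ.

7 values; θ(m_l=1) ≈ 73.22°; |L| = 2√3 ℏ ≈ 3.464ℏ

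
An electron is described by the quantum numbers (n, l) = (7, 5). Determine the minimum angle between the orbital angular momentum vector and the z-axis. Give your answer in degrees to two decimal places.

|L| = √(l(l+1)) ℏ = √30 ℏ.
The smallest angle corresponds to the largest L_z, i.e. m_l = l = 5, giving L_z = 5ℏ.
cos θ_min = 5/√30, so θ_min ≈ 24.09°.

θ_min ≈ 24.09°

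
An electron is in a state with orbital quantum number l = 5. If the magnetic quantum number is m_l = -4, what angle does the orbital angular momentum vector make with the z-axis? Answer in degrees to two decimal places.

|L|² = l(l+1)ℏ² = 30ℏ², so |L| = √30 ℏ.
L_z = m_l ℏ = −4ℏ.
cos θ = L_z/|L| = -4/√30, so θ ≈ 136.91°.

θ ≈ 136.91°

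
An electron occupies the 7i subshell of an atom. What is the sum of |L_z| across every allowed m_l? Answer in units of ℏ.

Σ|L_z| = 42 ℏ

For 7i, l = 6.
The allowed m_l values are -6, -5, -4, -3, -2, -1, 0, 1, 2, 3, 4, 5, 6.
Σ|m_l| = 2(1+2+…+6) = 42.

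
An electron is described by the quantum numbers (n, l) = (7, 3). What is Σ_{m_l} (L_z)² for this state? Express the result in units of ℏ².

Σ(L_z)² = 28 ℏ²

The allowed m_l values are -3, -2, -1, 0, 1, 2, 3.
Σ m_l² = l(l+1)(2l+1)/3 = 3·4·7/3 = 28.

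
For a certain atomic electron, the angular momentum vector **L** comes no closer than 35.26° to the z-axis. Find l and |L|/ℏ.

l = 2, |L| = √6 ℏ ≈ 2.449ℏ

At minimum angle, m_l = l, so cos θ = l/√(l(l+1)); cos²θ = l/(l+1) = 0.6667.
Thus l = 0.6667/(1 − 0.6667) ≈ 2.
Then |L| = ℏ√(2·3) = √6 ℏ.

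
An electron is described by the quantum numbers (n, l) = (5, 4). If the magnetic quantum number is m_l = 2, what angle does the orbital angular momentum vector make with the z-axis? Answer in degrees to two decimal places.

|L| = ℏ√(l(l+1)) = 2√5 ℏ.
L_z = m_l ℏ = 2ℏ.
cos θ = L_z/|L| = 2/√20, so θ ≈ 63.43°.

θ ≈ 63.43°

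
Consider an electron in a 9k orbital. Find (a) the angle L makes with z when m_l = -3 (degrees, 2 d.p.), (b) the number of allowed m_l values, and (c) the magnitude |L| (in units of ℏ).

θ(m_l=-3) ≈ 113.63°; 15 values; |L| = 2√14 ℏ ≈ 7.483ℏ

9k means n = 9, l = 7.
For m_l = -3: cos θ = -3/√56, θ ≈ 113.63°.
There are 2l+1 = 15 values of m_l.
|L| = ℏ√(7·8) = 2√14 ℏ ≈ 7.483ℏ.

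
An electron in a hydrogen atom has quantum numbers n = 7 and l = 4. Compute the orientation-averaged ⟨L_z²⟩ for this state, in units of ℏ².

⟨L_z²⟩ = 6.667 ℏ²

m_l ∈ {-4, -3, -2, -1, 0, 1, 2, 3, 4}.
Average of L_z² over 9 states: 60/9 ℏ² = 6.667 ℏ².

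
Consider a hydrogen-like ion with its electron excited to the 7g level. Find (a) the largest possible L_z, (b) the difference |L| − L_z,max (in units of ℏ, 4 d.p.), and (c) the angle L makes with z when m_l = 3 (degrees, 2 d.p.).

L_z,max = 4ℏ; |L|−L_z,max ≈ 0.4721ℏ; θ(m_l=3) ≈ 47.87°

The 7g level has l = 4.
L_z,max = lℏ = 4ℏ.
|L| − L_z,max = (2√5 − 4)ℏ ≈ 0.4721ℏ.
For m_l = 3: cos θ = 3/√20, θ ≈ 47.87°.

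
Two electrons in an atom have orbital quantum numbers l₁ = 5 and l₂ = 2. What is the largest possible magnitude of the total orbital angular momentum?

By the triangle rule, |l₁ − l₂| ≤ L ≤ l₁ + l₂.
So L can be 3, 4, 5, 6, 7.
The largest magnitude corresponds to L = 7: |L_tot| = ℏ√(7·8) = 2√14 ℏ.

|L_tot|_max = 2√14 ℏ ≈ 7.483ℏ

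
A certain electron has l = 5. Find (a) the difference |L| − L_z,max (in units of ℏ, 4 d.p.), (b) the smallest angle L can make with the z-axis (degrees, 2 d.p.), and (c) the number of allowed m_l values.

|L|−L_z,max ≈ 0.4772ℏ; θ_min ≈ 24.09°; 11 values

|L| − L_z,max = (√30 − 5)ℏ ≈ 0.4772ℏ.
cos θ_min = 5/√30, so θ_min ≈ 24.09°.
There are 2l+1 = 11 values of m_l.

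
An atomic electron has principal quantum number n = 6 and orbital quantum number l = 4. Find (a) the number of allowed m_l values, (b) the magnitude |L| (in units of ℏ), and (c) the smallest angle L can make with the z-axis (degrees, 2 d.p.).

There are 2l+1 = 9 values of m_l.
|L| = ℏ√(4·5) = 2√5 ℏ ≈ 4.472ℏ.
cos θ_min = 4/√20, so θ_min ≈ 26.57°.

9 values; |L| = 2√5 ℏ ≈ 4.472ℏ; θ_min ≈ 26.57°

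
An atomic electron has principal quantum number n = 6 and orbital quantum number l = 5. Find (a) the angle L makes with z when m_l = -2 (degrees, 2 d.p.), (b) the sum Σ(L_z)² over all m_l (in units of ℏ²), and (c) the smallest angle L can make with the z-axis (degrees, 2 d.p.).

θ(m_l=-2) ≈ 111.42°; Σ(L_z)² = 110 ℏ²; θ_min ≈ 24.09°

For m_l = -2: cos θ = -2/√30, θ ≈ 111.42°.
Σ m_l² = 110, so Σ(L_z)² = 110 ℏ².
cos θ_min = 5/√30, so θ_min ≈ 24.09°.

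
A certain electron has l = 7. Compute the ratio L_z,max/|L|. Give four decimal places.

|L| = 2√14 ℏ ≈ 7.4833ℏ, while L_z,max = lℏ = 7ℏ.
L_z,max/|L| = 7/√56 = 0.9354.

L_z,max/|L| = 0.9354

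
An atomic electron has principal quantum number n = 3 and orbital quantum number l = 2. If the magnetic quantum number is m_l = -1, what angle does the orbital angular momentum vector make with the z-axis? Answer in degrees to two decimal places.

θ ≈ 114.09°

|L| = √(l(l+1)) ℏ = √6 ℏ.
L_z = m_l ℏ = −1ℏ.
cos θ = L_z/|L| = -1/√6, so θ ≈ 114.09°.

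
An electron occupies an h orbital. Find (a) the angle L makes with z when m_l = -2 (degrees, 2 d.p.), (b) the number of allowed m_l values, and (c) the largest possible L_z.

θ(m_l=-2) ≈ 111.42°; 11 values; L_z,max = 5ℏ

An h state has l = 5.
For m_l = -2: cos θ = -2/√30, θ ≈ 111.42°.
There are 2l+1 = 11 values of m_l.
L_z,max = lℏ = 5ℏ.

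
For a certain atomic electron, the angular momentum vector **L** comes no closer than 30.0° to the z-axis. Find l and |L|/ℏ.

l = 3, |L| = 2√3 ℏ ≈ 3.464ℏ

At minimum angle, m_l = l, so cos θ = l/√(l(l+1)); cos²θ = l/(l+1) = 0.7500.
Thus l = 0.7500/(1 − 0.7500) ≈ 3.
Then |L| = ℏ√(3·4) = 2√3 ℏ.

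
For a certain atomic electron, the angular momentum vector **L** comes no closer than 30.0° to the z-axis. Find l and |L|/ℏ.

l = 3, |L| = 2√3 ℏ ≈ 3.464ℏ

At minimum angle, m_l = l, so cos θ = l/√(l(l+1)); cos²θ = l/(l+1) = 0.7500.
Thus l = 0.7500/(1 − 0.7500) ≈ 3.
Then |L| = ℏ√(3·4) = 2√3 ℏ.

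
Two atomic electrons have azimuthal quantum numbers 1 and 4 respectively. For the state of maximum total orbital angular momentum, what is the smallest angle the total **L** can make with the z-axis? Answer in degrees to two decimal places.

By the triangle rule, |l₁ − l₂| ≤ L ≤ l₁ + l₂.
L ∈ {3, 4, 5}.
The maximum is L = 5, with |L_tot| = ℏ√(5·6) = √30 ℏ.
The minimum angle with z is arccos(5/√30) ≈ 24.09°.

θ_min ≈ 24.09°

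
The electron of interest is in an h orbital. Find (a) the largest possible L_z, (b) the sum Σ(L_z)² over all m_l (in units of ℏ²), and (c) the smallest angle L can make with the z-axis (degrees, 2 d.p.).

L_z,max = 5ℏ; Σ(L_z)² = 110 ℏ²; θ_min ≈ 24.09°

For an h orbital, l = 5.
L_z,max = lℏ = 5ℏ.
Σ m_l² = 110, so Σ(L_z)² = 110 ℏ².
cos θ_min = 5/√30, so θ_min ≈ 24.09°.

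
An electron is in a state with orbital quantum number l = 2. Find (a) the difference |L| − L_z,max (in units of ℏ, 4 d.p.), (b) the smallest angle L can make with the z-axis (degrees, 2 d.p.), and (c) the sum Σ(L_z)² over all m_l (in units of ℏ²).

|L| − L_z,max = (√6 − 2)ℏ ≈ 0.4495ℏ.
cos θ_min = 2/√6, so θ_min ≈ 35.26°.
Σ m_l² = 10, so Σ(L_z)² = 10 ℏ².

|L|−L_z,max ≈ 0.4495ℏ; θ_min ≈ 35.26°; Σ(L_z)² = 10 ℏ²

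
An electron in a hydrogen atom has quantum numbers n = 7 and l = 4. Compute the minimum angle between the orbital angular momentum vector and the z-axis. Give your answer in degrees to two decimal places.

|L| = √(l(l+1)) ℏ = 2√5 ℏ.
The smallest angle corresponds to the largest L_z, i.e. m_l = l = 4, giving L_z = 4ℏ.
cos θ_min = 4/√20, so θ_min ≈ 26.57°.

θ_min ≈ 26.57°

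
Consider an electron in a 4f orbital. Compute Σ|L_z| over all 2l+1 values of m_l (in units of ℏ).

For 4f, l = 3.
m_l runs from −3 to 3, i.e. {-3, -2, -1, 0, 1, 2, 3}.
Σ|m_l| = l(l+1) = 12.

Σ|L_z| = 12 ℏ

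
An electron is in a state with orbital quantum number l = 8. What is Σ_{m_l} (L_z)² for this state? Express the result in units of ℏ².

Σ(L_z)² = 408 ℏ²

The allowed m_l values are -8, -7, -6, -5, -4, -3, -2, -1, 0, 1, 2, 3, 4, 5, 6, 7, 8.
Summing m² from −8 to 8: Σ m_l² = 408.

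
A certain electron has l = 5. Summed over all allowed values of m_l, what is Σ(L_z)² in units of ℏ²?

Σ(L_z)² = 110 ℏ²

m_l ∈ {-5, -4, -3, -2, -1, 0, 1, 2, 3, 4, 5}.
Σ m_l² = l(l+1)(2l+1)/3 = 5·6·11/3 = 110.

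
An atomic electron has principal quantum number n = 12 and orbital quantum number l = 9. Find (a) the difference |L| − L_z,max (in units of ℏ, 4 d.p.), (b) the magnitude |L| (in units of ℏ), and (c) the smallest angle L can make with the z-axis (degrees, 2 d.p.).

|L|−L_z,max ≈ 0.4868ℏ; |L| = 3√10 ℏ ≈ 9.487ℏ; θ_min ≈ 18.43°

|L| − L_z,max = (3√10 − 9)ℏ ≈ 0.4868ℏ.
|L| = ℏ√(9·10) = 3√10 ℏ ≈ 9.487ℏ.
cos θ_min = 9/√90, so θ_min ≈ 18.43°.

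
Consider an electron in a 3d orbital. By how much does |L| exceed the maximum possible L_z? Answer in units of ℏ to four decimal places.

For 3d, l = 2.
|L| = √6 ℏ ≈ 2.4495ℏ, while L_z,max = lℏ = 2ℏ.
The difference is (√6 − 2)ℏ ≈ 0.4495ℏ.

|L| − L_z,max ≈ 0.4495ℏ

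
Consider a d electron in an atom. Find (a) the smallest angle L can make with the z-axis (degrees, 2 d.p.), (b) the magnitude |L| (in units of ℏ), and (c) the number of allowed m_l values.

A d state has l = 2.
cos θ_min = 2/√6, so θ_min ≈ 35.26°.
|L| = ℏ√(2·3) = √6 ℏ ≈ 2.449ℏ.
There are 2l+1 = 5 values of m_l.

θ_min ≈ 35.26°; |L| = √6 ℏ ≈ 2.449ℏ; 5 values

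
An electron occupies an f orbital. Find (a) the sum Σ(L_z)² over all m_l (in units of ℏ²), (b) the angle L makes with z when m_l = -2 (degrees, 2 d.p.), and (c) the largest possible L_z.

Σ(L_z)² = 28 ℏ²; θ(m_l=-2) ≈ 125.26°; L_z,max = 3ℏ

An f state has l = 3.
Σ m_l² = 28, so Σ(L_z)² = 28 ℏ².
For m_l = -2: cos θ = -2/√12, θ ≈ 125.26°.
L_z,max = lℏ = 3ℏ.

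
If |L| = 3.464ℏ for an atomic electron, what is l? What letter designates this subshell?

Since |L|² = l(l+1)ℏ², l(l+1) = 12.
l² + l − 12 = 0 ⇒ l = 3.

l = 3 (f orbital)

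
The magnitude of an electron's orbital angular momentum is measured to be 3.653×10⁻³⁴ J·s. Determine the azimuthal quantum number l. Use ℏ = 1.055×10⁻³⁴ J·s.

In units of ℏ, |L| ≈ 3.463.
l(l+1) ≈ 3.463² ≈ 11.99, so l = 3.

l = 3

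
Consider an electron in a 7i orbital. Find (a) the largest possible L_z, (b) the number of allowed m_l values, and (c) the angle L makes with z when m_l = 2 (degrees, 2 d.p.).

L_z,max = 6ℏ; 13 values; θ(m_l=2) ≈ 72.02°

The 7i subshell has l = 6.
L_z,max = lℏ = 6ℏ.
There are 2l+1 = 13 values of m_l.
For m_l = 2: cos θ = 2/√42, θ ≈ 72.02°.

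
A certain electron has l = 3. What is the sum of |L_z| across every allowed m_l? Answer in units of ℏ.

Σ|L_z| = 12 ℏ

The allowed m_l values are -3, -2, -1, 0, 1, 2, 3.
Σ|m_l| = l(l+1) = 12.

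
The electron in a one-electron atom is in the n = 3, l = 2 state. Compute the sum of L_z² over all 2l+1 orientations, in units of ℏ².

Σ(L_z)² = 10 ℏ²

The allowed m_l values are -2, -1, 0, 1, 2.
Summing m² from −2 to 2: Σ m_l² = 10.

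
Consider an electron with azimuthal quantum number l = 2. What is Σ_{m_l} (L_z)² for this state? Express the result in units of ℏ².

Σ(L_z)² = 10 ℏ²

The allowed m_l values are -2, -1, 0, 1, 2.
Summing m² from −2 to 2: Σ m_l² = 10.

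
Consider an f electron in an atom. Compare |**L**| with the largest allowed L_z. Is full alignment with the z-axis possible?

No: L_z,max = 3ℏ < |L| = 2√3 ℏ ≈ 3.464ℏ

The letter f corresponds to l = 3.
|L| = 2√3 ℏ ≈ 3.4641ℏ, while L_z,max = lℏ = 3ℏ.
Since |L| > L_z,max, the vector can never point exactly along z; the closest it comes is θ_min = arccos(3/√12) ≈ 30.0°.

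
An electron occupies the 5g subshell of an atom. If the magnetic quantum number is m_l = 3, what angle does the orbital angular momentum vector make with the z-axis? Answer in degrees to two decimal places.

θ ≈ 47.87°

5g means n = 5, l = 4.
|L| = √(l(l+1)) ℏ = 2√5 ℏ.
L_z = m_l ℏ = 3ℏ.
cos θ = L_z/|L| = 3/√20, so θ ≈ 47.87°.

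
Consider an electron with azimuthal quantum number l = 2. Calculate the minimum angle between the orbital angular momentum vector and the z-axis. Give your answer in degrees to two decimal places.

θ_min ≈ 35.26°

|L|² = l(l+1)ℏ² = 6ℏ², so |L| = √6 ℏ.
The smallest angle corresponds to the largest L_z, i.e. m_l = l = 2, giving L_z = 2ℏ.
cos θ_min = 2/√6, so θ_min ≈ 35.26°.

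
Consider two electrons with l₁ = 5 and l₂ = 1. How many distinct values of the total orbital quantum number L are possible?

3

By the triangle rule, |l₁ − l₂| ≤ L ≤ l₁ + l₂.
So L can be 4, 5, 6.
That is 3 values.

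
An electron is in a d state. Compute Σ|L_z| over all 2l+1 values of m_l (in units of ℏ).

The letter d corresponds to l = 2.
m_l runs from −2 to 2, i.e. {-2, -1, 0, 1, 2}.
Σ|m_l| = 2·2(2+1)/2 = 6.

Σ|L_z| = 6 ℏ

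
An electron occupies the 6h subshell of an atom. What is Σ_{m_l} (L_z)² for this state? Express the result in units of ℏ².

6h means n = 6, l = 5.
m_l ∈ {-5, -4, -3, -2, -1, 0, 1, 2, 3, 4, 5}.
Σ m_l² = 2·(1 + 4 + 9 + 16 + 25) = 110.

Σ(L_z)² = 110 ℏ²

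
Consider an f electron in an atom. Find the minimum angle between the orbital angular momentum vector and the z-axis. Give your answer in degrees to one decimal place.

θ_min ≈ 30.0°

An f state has l = 3.
|L| = ℏ√(l(l+1)) = 2√3 ℏ.
The smallest angle corresponds to the largest L_z, i.e. m_l = l = 3, giving L_z = 3ℏ.
cos θ_min = 3/√12, so θ_min ≈ 30.0°.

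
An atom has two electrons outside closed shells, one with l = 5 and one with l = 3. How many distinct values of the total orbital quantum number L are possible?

L runs from |5 − 3| = 2 to 5 + 3 = 8.
Allowed values: L = 2, 3, 4, 5, 6, 7, 8.
That is 7 values.

7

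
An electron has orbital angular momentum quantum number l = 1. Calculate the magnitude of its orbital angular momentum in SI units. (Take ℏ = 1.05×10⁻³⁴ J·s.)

|L| = 1.48×10⁻³⁴ J·s

|L| = ℏ√(l(l+1)) = ℏ√(1·2) = √2 ℏ
Numerically, |L| = 1.414 × (1.05×10⁻³⁴ J·s) = 1.48×10⁻³⁴ J·s.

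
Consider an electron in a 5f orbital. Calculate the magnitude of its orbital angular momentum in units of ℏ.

5f means n = 5, l = 3.
|L| = ℏ√(l(l+1)) = ℏ√(3·4) = 2√3 ℏ

|L| = 2√3 ℏ ≈ 3.464ℏ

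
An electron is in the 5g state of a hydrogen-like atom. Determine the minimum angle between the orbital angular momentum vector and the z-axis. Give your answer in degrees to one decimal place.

θ_min ≈ 26.6°

5g means n = 5, l = 4.
|L|² = l(l+1)ℏ² = 20ℏ², so |L| = 2√5 ℏ.
The smallest angle corresponds to the largest L_z, i.e. m_l = l = 4, giving L_z = 4ℏ.
cos θ_min = 4/√20, so θ_min ≈ 26.6°.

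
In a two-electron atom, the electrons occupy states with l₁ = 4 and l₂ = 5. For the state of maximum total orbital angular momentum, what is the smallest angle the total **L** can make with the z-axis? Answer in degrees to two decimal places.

θ_min ≈ 18.43°

The total orbital quantum number L ranges from |l₁ − l₂| to l₁ + l₂ in integer steps.
So L can be 1, 2, 3, 4, 5, 6, 7, 8, 9.
The maximum is L = 9, with |L_tot| = ℏ√(9·10) = 3√10 ℏ.
The minimum angle with z is arccos(9/√90) ≈ 18.43°.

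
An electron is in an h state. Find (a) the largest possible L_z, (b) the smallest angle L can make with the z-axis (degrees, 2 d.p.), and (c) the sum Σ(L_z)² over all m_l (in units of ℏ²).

L_z,max = 5ℏ; θ_min ≈ 24.09°; Σ(L_z)² = 110 ℏ²

An h state has l = 5.
L_z,max = lℏ = 5ℏ.
cos θ_min = 5/√30, so θ_min ≈ 24.09°.
Σ m_l² = 110, so Σ(L_z)² = 110 ℏ².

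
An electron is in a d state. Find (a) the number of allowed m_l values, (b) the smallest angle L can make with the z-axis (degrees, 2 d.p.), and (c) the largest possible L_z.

5 values; θ_min ≈ 35.26°; L_z,max = 2ℏ

For a d orbital, l = 2.
There are 2l+1 = 5 values of m_l.
cos θ_min = 2/√6, so θ_min ≈ 35.26°.
L_z,max = lℏ = 2ℏ.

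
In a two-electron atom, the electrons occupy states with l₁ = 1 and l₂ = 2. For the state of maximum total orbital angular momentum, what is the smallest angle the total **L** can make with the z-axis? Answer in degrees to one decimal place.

θ_min ≈ 30.0°

Angular momentum addition gives L = |l₁ − l₂|, …, l₁ + l₂.
So L can be 1, 2, 3.
The maximum is L = 3, with |L_tot| = ℏ√(3·4) = 2√3 ℏ.
The minimum angle with z is arccos(3/√12) ≈ 30.0°.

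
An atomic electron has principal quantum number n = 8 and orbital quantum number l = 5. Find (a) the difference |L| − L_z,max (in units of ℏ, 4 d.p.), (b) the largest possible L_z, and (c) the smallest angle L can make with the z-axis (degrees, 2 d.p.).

|L|−L_z,max ≈ 0.4772ℏ; L_z,max = 5ℏ; θ_min ≈ 24.09°

|L| − L_z,max = (√30 − 5)ℏ ≈ 0.4772ℏ.
L_z,max = lℏ = 5ℏ.
cos θ_min = 5/√30, so θ_min ≈ 24.09°.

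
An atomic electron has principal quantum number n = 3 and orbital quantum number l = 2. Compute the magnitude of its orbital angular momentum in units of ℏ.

|L| = √6 ℏ ≈ 2.449ℏ

|L| = ℏ√(l(l+1)) = ℏ√(2·3) = √6 ℏ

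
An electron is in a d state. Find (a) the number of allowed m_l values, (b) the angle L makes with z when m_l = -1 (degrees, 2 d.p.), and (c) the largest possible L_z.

A d state has l = 2.
There are 2l+1 = 5 values of m_l.
For m_l = -1: cos θ = -1/√6, θ ≈ 114.09°.
L_z,max = lℏ = 2ℏ.

5 values; θ(m_l=-1) ≈ 114.09°; L_z,max = 2ℏ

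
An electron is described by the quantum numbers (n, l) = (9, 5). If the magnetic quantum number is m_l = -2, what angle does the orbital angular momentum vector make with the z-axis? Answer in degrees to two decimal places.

|L| = ℏ√(l(l+1)) = √30 ℏ.
L_z = m_l ℏ = −2ℏ.
cos θ = L_z/|L| = -2/√30, so θ ≈ 111.42°.

θ ≈ 111.42°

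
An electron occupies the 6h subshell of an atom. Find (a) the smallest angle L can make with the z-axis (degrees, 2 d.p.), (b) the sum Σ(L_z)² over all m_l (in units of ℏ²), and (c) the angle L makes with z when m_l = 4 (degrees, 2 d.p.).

θ_min ≈ 24.09°; Σ(L_z)² = 110 ℏ²; θ(m_l=4) ≈ 43.09°

The 6h subshell has l = 5.
cos θ_min = 5/√30, so θ_min ≈ 24.09°.
Σ m_l² = 110, so Σ(L_z)² = 110 ℏ².
For m_l = 4: cos θ = 4/√30, θ ≈ 43.09°.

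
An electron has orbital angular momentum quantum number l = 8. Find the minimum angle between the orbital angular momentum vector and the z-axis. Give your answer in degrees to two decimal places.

θ_min ≈ 19.47°

|L|² = l(l+1)ℏ² = 72ℏ², so |L| = 6√2 ℏ.
The smallest angle corresponds to the largest L_z, i.e. m_l = l = 8, giving L_z = 8ℏ.
cos θ_min = 8/√72, so θ_min ≈ 19.47°.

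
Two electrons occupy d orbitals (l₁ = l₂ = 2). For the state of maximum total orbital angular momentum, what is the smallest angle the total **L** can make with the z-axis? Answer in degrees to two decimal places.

θ_min ≈ 26.57°

L runs from |2 − 2| = 0 to 2 + 2 = 4.
So L can be 0, 1, 2, 3, 4.
The maximum is L = 4, with |L_tot| = ℏ√(4·5) = 2√5 ℏ.
The minimum angle with z is arccos(4/√20) ≈ 26.57°.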